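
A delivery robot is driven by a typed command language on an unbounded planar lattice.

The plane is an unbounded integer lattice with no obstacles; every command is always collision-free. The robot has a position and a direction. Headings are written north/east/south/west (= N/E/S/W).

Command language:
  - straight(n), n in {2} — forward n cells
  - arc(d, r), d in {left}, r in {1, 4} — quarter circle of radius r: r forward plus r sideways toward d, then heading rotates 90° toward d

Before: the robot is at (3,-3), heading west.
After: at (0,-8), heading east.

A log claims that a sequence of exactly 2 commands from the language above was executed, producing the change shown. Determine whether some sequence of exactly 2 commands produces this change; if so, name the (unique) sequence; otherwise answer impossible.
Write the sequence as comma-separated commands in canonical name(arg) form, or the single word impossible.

arc(left, 4), arc(left, 1)

key: order matters: swapping arc(left, 4) and arc(left, 1) lands elsewhere
begin: at (3,-3), heading west
t=1 arc(left, 4) ⇒ at (-1,-7), heading south
t=2 arc(left, 1) ⇒ at (0,-8), heading east
all 9 alternatives checked — unique.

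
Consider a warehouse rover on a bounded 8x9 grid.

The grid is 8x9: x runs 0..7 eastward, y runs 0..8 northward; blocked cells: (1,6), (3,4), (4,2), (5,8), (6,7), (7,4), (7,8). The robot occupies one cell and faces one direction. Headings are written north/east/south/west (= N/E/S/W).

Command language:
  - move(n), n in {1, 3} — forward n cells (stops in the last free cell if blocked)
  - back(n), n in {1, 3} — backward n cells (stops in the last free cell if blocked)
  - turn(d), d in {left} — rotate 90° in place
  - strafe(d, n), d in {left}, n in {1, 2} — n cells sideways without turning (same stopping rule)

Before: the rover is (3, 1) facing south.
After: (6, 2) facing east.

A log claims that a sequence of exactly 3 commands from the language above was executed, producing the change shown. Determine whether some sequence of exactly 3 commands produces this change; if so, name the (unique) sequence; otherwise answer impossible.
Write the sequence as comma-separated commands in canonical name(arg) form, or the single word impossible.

key: position moved to (6,2) AND the heading swung to E — translation plus rotation needed
start: (3, 1) facing south
[1] after turn(left): (3, 1) facing east
[2] after move(3): (6, 1) facing east
[3] after strafe(left, 1): (6, 2) facing east
all 343 alternatives checked — unique.

turn(left), move(3), strafe(left, 1)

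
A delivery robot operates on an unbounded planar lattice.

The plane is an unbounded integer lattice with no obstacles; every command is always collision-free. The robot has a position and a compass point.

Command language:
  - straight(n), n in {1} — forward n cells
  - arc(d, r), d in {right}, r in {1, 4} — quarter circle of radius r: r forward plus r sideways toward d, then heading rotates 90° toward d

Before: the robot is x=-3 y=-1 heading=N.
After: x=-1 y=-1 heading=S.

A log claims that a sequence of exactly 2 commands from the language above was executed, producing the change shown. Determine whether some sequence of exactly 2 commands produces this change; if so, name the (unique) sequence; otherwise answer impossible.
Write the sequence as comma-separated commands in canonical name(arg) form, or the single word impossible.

arc(right, 1), arc(right, 1)

key: cell and facing (now S) both changed — the 2 commands mix motion and turning
t0: x=-3 y=-1 heading=N
t=1 arc(right, 1) ⇒ x=-2 y=0 heading=E
t=2 arc(right, 1) ⇒ x=-1 y=-1 heading=S
all 9 alternatives checked — unique.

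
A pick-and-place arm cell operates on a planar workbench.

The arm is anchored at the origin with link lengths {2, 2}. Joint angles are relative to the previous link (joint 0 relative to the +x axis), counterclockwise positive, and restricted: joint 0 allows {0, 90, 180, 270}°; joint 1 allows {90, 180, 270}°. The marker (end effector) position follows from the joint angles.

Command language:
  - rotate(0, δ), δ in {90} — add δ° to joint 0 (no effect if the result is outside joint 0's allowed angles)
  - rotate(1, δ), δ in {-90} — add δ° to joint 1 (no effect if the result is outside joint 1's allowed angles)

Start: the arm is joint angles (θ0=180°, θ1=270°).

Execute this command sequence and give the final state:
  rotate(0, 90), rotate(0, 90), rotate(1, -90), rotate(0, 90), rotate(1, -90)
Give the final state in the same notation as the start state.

joint angles (θ0=90°, θ1=90°)

initial: joint angles (θ0=180°, θ1=270°)
t=1 rotate(0, 90) ⇒ joint angles (θ0=270°, θ1=270°)
t=2 rotate(0, 90) ⇒ joint angles (θ0=0°, θ1=270°)
t=3 rotate(1, -90) ⇒ joint angles (θ0=0°, θ1=180°)
t=4 rotate(0, 90) ⇒ joint angles (θ0=90°, θ1=180°)
t=5 rotate(1, -90) ⇒ joint angles (θ0=90°, θ1=90°)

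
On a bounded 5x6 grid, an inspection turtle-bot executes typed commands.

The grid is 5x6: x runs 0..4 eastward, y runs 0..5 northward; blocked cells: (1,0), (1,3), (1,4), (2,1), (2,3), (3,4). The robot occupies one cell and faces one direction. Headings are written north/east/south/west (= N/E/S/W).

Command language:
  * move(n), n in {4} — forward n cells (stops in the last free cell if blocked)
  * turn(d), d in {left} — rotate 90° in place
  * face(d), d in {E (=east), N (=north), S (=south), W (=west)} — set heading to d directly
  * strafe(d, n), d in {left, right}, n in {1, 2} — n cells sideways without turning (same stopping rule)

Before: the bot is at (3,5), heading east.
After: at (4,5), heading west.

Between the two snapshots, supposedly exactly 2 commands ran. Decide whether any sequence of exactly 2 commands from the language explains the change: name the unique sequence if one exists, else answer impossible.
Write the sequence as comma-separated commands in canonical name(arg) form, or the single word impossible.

move(4), face(W)

key: running face(W) before move(4) would end elsewhere — order is forced
from: at (3,5), heading east
1. move(4) → at (4,5), heading east
2. face(W) → at (4,5), heading west
all 100 alternatives checked — unique.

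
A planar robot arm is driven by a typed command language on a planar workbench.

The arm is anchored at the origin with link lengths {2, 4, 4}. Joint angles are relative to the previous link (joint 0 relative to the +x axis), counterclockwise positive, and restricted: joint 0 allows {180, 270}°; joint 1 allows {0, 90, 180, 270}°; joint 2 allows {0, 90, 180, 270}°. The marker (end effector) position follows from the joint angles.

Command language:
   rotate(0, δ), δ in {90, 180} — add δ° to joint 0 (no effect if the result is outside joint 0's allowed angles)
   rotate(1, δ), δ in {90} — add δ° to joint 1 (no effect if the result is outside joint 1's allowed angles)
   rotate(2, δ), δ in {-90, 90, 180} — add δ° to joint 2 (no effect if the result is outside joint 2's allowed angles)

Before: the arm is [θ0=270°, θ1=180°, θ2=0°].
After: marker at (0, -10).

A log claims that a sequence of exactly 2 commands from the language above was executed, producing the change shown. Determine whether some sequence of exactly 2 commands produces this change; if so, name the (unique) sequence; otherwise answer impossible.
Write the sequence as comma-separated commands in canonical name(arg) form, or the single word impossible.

rotate(1, 90), rotate(1, 90)

from: [θ0=270°, θ1=180°, θ2=0°]
t=1 rotate(1, 90) ⇒ [θ0=270°, θ1=270°, θ2=0°]
t=2 rotate(1, 90) ⇒ [θ0=270°, θ1=0°, θ2=0°]
no rival 2-sequence matches.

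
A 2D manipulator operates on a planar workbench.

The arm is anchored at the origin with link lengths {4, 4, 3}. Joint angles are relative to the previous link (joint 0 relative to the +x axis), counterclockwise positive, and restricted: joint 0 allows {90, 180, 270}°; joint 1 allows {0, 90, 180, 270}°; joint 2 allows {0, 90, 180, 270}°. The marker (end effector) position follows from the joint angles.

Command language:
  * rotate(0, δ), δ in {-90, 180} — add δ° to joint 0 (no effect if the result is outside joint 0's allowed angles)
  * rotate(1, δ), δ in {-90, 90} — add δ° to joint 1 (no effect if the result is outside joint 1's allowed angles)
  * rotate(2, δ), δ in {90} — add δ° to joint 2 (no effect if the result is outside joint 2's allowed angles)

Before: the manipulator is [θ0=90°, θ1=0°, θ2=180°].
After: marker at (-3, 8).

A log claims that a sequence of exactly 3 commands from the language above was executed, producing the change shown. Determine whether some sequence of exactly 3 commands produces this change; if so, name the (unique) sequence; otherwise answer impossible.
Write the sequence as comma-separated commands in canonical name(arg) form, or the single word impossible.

rotate(2, 90), rotate(2, 90), rotate(2, 90)

start: [θ0=90°, θ1=0°, θ2=180°]
step 1 (rotate(2, 90)): [θ0=90°, θ1=0°, θ2=270°]
step 2 (rotate(2, 90)): [θ0=90°, θ1=0°, θ2=0°]
step 3 (rotate(2, 90)): [θ0=90°, θ1=0°, θ2=90°]
uniquely the one of 125 3-step routes that fits.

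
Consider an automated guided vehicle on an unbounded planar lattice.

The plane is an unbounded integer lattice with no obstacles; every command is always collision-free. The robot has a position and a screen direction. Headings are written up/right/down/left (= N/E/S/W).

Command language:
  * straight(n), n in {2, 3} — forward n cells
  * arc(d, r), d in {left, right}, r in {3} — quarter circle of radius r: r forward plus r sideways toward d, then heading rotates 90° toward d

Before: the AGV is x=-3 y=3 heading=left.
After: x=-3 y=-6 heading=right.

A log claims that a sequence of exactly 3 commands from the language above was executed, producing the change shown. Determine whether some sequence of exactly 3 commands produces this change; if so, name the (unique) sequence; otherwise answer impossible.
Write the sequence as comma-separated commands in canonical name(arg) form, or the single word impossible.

key: position moved to (-3,-6) AND the heading swung to E — translation plus rotation needed
t0: x=-3 y=3 heading=left
1. arc(left, 3) → x=-6 y=0 heading=down
2. straight(3) → x=-6 y=-3 heading=down
3. arc(left, 3) → x=-3 y=-6 heading=right
no other 3-command option fits: unique.

arc(left, 3), straight(3), arc(left, 3)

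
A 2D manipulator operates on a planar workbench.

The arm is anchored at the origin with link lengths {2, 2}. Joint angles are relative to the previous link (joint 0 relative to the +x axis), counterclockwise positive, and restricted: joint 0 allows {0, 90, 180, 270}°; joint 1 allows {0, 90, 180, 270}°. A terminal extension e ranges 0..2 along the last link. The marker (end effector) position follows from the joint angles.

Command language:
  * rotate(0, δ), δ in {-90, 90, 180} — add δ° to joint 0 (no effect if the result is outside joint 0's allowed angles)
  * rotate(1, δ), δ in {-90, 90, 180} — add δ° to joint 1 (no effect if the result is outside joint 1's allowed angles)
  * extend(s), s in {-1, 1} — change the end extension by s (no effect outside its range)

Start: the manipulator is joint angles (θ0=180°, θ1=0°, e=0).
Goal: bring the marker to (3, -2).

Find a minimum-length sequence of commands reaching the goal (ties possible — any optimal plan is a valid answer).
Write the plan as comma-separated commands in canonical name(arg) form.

initial: joint angles (θ0=180°, θ1=0°, e=0)
[1] after rotate(1, 90): joint angles (θ0=180°, θ1=90°, e=0)
[2] after extend(1): joint angles (θ0=180°, θ1=90°, e=1)
[3] after rotate(0, 90): joint angles (θ0=270°, θ1=90°, e=1)
shorter routes all fall short; 3 is best.

rotate(1, 90), extend(1), rotate(0, 90)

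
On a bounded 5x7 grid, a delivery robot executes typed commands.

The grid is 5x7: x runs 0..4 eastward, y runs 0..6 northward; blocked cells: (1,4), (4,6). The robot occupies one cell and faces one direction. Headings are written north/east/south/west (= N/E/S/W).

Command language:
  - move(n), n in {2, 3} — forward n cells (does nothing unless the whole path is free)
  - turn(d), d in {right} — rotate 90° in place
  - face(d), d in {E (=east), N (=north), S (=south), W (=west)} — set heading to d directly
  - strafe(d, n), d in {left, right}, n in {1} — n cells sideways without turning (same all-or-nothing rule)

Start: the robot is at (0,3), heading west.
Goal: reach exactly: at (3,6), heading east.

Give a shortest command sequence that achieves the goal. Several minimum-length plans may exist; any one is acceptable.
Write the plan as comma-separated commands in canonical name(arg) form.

from: at (0,3), heading west
t=1 turn(right) ⇒ at (0,3), heading north
t=2 move(3) ⇒ at (0,6), heading north
t=3 turn(right) ⇒ at (0,6), heading east
t=4 move(3) ⇒ at (3,6), heading east
no 3-step plan works, so 4 is optimal.

turn(right), move(3), turn(right), move(3)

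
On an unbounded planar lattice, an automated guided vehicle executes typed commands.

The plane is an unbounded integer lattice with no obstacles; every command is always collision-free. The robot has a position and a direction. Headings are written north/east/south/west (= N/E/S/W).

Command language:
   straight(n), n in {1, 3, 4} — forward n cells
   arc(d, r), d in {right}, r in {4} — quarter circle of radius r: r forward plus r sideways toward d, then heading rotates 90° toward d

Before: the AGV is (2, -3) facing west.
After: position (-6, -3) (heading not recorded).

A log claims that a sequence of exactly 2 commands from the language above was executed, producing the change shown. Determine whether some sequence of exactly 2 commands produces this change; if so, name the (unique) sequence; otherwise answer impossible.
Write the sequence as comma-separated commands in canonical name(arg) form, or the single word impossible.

straight(4), straight(4)

initial: (2, -3) facing west
step 1 (straight(4)): (-2, -3) facing west
step 2 (straight(4)): (-6, -3) facing west
uniquely the one of 16 2-step routes that fits.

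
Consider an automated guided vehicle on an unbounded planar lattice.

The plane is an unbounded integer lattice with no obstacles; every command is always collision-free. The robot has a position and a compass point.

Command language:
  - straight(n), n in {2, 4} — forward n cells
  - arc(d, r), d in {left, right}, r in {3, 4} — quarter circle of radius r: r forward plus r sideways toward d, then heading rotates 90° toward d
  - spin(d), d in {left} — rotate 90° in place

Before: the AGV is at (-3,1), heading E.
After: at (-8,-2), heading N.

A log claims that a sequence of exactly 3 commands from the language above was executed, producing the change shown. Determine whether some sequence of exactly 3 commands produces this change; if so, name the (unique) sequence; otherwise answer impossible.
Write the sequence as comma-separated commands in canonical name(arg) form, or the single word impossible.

key: order matters: swapping arc(right, 3) and arc(right, 4) lands elsewhere
t0: at (-3,1), heading E
1. arc(right, 3) → at (0,-2), heading S
2. arc(right, 4) → at (-4,-6), heading W
3. arc(right, 4) → at (-8,-2), heading N
all 343 alternatives checked — unique.

arc(right, 3), arc(right, 4), arc(right, 4)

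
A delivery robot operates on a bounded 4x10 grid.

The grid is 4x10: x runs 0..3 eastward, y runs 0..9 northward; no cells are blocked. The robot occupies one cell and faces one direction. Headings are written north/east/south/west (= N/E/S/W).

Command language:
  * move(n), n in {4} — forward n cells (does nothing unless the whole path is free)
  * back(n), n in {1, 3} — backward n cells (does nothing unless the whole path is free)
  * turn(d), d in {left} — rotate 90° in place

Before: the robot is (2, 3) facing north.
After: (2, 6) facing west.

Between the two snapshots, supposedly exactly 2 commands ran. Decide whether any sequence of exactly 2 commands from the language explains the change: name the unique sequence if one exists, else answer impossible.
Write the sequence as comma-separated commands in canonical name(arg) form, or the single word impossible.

checked all 2-command options: none fits.

impossible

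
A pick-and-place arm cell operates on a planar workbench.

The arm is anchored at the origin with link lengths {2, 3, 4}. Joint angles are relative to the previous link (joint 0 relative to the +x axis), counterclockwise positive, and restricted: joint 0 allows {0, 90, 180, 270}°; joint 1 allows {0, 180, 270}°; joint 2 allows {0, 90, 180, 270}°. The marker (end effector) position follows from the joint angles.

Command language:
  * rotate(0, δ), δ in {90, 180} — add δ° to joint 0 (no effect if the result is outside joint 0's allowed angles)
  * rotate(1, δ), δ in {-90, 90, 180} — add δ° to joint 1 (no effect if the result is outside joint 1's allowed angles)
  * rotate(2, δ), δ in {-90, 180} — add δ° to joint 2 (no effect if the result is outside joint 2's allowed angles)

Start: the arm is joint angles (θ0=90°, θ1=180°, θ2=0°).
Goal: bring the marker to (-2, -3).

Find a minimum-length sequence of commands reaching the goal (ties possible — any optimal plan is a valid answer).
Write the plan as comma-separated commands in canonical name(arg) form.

rotate(0, 90), rotate(0, 180), rotate(2, -90), rotate(1, 90)

start: joint angles (θ0=90°, θ1=180°, θ2=0°)
1. rotate(0, 90) → joint angles (θ0=180°, θ1=180°, θ2=0°)
2. rotate(0, 180) → joint angles (θ0=0°, θ1=180°, θ2=0°)
3. rotate(2, -90) → joint angles (θ0=0°, θ1=180°, θ2=270°)
4. rotate(1, 90) → joint angles (θ0=0°, θ1=270°, θ2=270°)
shorter routes all fall short; 4 is best.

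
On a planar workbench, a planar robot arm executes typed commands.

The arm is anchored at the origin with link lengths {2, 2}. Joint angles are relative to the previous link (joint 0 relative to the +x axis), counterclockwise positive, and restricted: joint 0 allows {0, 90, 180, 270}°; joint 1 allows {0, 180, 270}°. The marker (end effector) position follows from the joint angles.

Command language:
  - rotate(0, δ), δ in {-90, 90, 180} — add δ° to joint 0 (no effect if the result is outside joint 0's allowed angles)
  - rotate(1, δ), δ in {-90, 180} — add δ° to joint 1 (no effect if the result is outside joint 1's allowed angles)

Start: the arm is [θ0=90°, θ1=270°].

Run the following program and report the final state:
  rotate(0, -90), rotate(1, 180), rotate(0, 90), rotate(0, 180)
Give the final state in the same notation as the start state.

[θ0=270°, θ1=270°]

from: [θ0=90°, θ1=270°]
step 1 (rotate(0, -90)): [θ0=0°, θ1=270°]
step 2 (rotate(1, 180)): [θ0=0°, θ1=270°]
step 3 (rotate(0, 90)): [θ0=90°, θ1=270°]
step 4 (rotate(0, 180)): [θ0=270°, θ1=270°]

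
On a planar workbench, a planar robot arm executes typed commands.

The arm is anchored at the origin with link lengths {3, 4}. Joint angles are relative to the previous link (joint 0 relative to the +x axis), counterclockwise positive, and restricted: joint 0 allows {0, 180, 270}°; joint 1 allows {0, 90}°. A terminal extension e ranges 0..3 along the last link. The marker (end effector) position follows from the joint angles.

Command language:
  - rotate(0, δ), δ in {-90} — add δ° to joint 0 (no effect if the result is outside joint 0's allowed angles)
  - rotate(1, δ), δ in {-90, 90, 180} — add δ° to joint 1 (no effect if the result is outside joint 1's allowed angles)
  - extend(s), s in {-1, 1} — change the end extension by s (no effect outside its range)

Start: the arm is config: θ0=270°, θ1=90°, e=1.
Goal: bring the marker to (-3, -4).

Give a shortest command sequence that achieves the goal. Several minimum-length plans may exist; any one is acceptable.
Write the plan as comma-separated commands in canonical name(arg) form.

extend(-1), rotate(0, -90)

begin: config: θ0=270°, θ1=90°, e=1
t=1 extend(-1) ⇒ config: θ0=270°, θ1=90°, e=0
t=2 rotate(0, -90) ⇒ config: θ0=180°, θ1=90°, e=0
nothing shorter than 2 reaches the goal.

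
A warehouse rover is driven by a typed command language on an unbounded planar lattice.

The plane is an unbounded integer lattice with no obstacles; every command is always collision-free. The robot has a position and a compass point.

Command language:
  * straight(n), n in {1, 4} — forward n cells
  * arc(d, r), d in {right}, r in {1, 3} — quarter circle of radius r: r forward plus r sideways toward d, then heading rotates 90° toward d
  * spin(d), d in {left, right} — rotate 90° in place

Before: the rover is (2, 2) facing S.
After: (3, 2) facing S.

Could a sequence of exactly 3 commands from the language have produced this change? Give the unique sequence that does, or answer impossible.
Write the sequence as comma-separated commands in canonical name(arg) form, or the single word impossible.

spin(left), straight(1), spin(right)

key: order matters: swapping spin(left) and spin(right) lands elsewhere
initial: (2, 2) facing S
step 1 (spin(left)): (2, 2) facing E
step 2 (straight(1)): (3, 2) facing E
step 3 (spin(right)): (3, 2) facing S
no rival 3-sequence matches.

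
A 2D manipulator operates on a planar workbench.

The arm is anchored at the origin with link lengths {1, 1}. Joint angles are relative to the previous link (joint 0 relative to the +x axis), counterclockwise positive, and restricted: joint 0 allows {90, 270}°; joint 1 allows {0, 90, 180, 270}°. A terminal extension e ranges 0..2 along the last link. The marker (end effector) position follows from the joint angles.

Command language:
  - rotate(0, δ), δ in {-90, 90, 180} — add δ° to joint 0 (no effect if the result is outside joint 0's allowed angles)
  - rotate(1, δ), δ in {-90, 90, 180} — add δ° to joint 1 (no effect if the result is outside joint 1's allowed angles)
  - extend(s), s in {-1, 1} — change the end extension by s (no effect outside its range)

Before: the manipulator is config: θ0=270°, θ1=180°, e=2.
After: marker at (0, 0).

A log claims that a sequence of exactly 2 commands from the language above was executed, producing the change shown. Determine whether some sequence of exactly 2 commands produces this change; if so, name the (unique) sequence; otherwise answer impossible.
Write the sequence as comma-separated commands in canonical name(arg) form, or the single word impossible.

from: config: θ0=270°, θ1=180°, e=2
t=1 extend(-1) ⇒ config: θ0=270°, θ1=180°, e=1
t=2 extend(-1) ⇒ config: θ0=270°, θ1=180°, e=0
uniquely the one of 64 2-step routes that fits.

extend(-1), extend(-1)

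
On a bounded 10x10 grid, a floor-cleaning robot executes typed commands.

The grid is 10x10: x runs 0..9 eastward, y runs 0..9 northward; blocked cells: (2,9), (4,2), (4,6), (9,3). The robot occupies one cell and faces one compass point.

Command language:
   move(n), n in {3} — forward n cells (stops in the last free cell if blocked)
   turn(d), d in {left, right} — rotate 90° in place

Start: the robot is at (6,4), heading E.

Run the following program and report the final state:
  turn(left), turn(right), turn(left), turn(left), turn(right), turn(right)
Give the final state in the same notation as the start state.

at (6,4), heading E

initial: at (6,4), heading E
1. turn(left) → at (6,4), heading N
2. turn(right) → at (6,4), heading E
3. turn(left) → at (6,4), heading N
4. turn(left) → at (6,4), heading W
5. turn(right) → at (6,4), heading N
6. turn(right) → at (6,4), heading E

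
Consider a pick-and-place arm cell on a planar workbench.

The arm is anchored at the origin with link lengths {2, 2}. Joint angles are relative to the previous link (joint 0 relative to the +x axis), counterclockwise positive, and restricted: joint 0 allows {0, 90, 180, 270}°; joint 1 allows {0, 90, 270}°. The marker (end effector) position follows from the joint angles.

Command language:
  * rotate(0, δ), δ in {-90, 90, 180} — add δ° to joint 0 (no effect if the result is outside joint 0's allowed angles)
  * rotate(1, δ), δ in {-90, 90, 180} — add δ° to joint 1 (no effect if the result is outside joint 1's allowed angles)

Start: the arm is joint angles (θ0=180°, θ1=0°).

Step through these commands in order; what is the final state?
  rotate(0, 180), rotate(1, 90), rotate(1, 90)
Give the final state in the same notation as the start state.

begin: joint angles (θ0=180°, θ1=0°)
t=1 rotate(0, 180) ⇒ joint angles (θ0=0°, θ1=0°)
t=2 rotate(1, 90) ⇒ joint angles (θ0=0°, θ1=90°)
t=3 rotate(1, 90) ⇒ joint angles (θ0=0°, θ1=90°)

joint angles (θ0=0°, θ1=90°)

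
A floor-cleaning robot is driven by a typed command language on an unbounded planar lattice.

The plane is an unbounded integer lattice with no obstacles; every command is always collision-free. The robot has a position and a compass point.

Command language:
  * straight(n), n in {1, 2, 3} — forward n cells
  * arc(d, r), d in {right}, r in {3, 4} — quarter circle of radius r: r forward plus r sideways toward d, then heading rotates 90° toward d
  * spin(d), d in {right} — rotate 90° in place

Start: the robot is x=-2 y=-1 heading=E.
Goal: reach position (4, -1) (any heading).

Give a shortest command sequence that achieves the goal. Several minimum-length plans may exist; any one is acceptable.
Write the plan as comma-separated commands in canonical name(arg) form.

straight(3), straight(3)

begin: x=-2 y=-1 heading=E
step 1 (straight(3)): x=1 y=-1 heading=E
step 2 (straight(3)): x=4 y=-1 heading=E
nothing shorter than 2 reaches the goal.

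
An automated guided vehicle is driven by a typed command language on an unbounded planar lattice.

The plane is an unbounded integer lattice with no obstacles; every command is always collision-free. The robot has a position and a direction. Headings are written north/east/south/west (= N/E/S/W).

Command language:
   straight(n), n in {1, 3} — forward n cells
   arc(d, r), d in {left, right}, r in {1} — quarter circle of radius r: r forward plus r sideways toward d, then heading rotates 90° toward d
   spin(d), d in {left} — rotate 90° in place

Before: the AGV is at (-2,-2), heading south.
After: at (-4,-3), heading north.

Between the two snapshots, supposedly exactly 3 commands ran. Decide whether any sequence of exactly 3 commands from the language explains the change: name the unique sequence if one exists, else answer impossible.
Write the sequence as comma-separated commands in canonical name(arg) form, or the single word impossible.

key: cell and facing (now N) both changed — the 3 commands mix motion and turning
from: at (-2,-2), heading south
t=1 straight(1) ⇒ at (-2,-3), heading south
t=2 arc(right, 1) ⇒ at (-3,-4), heading west
t=3 arc(right, 1) ⇒ at (-4,-3), heading north
uniquely the one of 125 3-step routes that fits.

straight(1), arc(right, 1), arc(right, 1)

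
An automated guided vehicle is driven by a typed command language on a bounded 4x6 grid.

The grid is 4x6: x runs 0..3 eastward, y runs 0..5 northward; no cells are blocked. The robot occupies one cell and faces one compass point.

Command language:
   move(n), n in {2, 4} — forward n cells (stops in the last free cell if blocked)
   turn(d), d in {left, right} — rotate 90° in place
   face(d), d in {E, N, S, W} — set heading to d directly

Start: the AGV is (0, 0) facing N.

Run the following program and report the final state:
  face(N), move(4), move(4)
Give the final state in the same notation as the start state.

initial: (0, 0) facing N
1. face(N) → (0, 0) facing N
2. move(4) → (0, 4) facing N
3. move(4) → (0, 5) facing N

(0, 5) facing N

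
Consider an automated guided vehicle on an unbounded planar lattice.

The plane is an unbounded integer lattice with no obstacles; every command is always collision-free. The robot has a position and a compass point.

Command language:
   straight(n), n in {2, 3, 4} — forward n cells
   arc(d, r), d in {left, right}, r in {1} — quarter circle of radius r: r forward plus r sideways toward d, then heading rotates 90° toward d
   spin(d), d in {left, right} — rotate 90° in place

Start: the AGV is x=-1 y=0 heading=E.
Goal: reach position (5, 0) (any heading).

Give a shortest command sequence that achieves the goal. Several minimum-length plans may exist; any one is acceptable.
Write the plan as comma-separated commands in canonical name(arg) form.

t0: x=-1 y=0 heading=E
1. straight(2) → x=1 y=0 heading=E
2. straight(4) → x=5 y=0 heading=E
minimal: 2 command(s), checked below 2.

straight(2), straight(4)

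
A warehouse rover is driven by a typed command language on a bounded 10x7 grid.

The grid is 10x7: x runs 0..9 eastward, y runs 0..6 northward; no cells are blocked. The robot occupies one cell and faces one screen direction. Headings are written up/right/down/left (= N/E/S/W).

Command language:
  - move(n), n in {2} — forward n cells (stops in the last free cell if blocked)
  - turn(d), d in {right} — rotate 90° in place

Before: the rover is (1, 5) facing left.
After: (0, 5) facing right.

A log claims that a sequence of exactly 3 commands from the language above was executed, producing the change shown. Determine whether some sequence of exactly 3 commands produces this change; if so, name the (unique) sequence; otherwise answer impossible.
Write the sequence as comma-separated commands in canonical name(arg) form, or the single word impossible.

move(2), turn(right), turn(right)

key: order matters: swapping move(2) and turn(right) lands elsewhere
start: (1, 5) facing left
[1] after move(2): (0, 5) facing left
[2] after turn(right): (0, 5) facing up
[3] after turn(right): (0, 5) facing right
all 8 alternatives checked — unique.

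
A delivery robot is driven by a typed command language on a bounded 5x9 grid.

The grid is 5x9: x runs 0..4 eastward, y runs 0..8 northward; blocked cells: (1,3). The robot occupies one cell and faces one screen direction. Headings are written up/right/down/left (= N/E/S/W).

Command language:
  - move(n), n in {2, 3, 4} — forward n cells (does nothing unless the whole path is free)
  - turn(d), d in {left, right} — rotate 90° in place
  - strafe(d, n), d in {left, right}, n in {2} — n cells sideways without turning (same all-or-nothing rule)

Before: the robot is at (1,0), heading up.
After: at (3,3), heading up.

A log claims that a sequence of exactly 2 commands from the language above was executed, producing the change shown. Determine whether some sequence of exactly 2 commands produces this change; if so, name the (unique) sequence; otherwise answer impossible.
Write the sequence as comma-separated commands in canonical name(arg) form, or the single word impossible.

key: heading stays N — no command in the sequence turns
begin: at (1,0), heading up
step 1 (strafe(right, 2)): at (3,0), heading up
step 2 (move(3)): at (3,3), heading up
no other 2-command option fits: unique.

strafe(right, 2), move(3)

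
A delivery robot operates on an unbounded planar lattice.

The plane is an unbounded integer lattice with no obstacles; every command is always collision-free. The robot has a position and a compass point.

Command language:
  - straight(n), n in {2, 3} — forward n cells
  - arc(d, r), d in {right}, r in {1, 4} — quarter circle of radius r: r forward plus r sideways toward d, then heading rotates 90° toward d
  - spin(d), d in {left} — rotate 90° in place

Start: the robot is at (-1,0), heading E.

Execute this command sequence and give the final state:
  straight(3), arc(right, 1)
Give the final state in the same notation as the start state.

start: at (-1,0), heading E
1. straight(3) → at (2,0), heading E
2. arc(right, 1) → at (3,-1), heading S

at (3,-1), heading S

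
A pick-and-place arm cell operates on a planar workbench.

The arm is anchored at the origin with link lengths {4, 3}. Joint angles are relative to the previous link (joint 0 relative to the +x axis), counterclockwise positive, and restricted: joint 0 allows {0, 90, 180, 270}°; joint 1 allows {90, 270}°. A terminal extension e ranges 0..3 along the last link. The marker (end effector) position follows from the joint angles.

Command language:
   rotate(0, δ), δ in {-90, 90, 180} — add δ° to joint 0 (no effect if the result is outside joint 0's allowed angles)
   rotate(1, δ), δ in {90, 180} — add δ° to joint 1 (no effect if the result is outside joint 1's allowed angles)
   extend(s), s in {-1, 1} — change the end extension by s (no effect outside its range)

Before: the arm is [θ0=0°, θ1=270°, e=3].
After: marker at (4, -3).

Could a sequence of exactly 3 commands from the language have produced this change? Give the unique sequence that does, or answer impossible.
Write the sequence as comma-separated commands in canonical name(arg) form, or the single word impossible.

start: [θ0=0°, θ1=270°, e=3]
t=1 extend(-1) ⇒ [θ0=0°, θ1=270°, e=2]
t=2 extend(-1) ⇒ [θ0=0°, θ1=270°, e=1]
t=3 extend(-1) ⇒ [θ0=0°, θ1=270°, e=0]
all 343 alternatives checked — unique.

extend(-1), extend(-1), extend(-1)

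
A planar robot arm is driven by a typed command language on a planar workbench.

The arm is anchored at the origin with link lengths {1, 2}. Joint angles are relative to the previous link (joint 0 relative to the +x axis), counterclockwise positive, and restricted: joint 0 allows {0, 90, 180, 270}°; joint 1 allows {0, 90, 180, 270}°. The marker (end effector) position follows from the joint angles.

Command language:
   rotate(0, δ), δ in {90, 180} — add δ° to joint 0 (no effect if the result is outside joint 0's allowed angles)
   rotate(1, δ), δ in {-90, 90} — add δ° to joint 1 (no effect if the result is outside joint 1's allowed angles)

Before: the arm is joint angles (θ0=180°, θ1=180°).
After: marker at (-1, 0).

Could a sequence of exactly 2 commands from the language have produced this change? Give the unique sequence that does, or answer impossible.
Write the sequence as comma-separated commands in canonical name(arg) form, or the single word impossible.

begin: joint angles (θ0=180°, θ1=180°)
1. rotate(0, 90) → joint angles (θ0=270°, θ1=180°)
2. rotate(0, 90) → joint angles (θ0=0°, θ1=180°)
no other 2-command option fits: unique.

rotate(0, 90), rotate(0, 90)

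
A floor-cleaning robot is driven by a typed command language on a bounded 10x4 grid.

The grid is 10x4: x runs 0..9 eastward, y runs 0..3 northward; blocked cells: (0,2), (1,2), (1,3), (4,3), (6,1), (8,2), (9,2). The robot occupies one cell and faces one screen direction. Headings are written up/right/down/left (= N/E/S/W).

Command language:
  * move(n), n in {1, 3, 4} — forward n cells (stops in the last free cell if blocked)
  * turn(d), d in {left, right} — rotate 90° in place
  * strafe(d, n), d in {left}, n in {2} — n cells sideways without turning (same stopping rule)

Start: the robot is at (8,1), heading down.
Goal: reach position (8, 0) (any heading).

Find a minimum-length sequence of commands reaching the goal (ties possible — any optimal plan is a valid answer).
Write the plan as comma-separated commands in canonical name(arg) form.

initial: at (8,1), heading down
step 1 (move(4)): at (8,0), heading down
minimal: 1 command(s), checked below 1.

move(4)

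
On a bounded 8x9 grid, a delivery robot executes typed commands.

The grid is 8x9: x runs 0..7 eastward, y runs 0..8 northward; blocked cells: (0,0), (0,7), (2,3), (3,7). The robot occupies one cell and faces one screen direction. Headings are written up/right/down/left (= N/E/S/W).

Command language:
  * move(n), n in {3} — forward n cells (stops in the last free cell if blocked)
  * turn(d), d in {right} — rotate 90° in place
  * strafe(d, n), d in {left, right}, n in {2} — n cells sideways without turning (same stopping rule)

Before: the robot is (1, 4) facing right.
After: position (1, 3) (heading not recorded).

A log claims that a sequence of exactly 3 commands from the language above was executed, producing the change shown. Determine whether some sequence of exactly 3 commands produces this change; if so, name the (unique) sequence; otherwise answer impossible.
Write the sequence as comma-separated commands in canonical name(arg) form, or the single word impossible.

key: order matters: swapping strafe(left, 2) and move(3) lands elsewhere
start: (1, 4) facing right
[1] after strafe(left, 2): (1, 6) facing right
[2] after turn(right): (1, 6) facing down
[3] after move(3): (1, 3) facing down
no other 3-command option fits: unique.

strafe(left, 2), turn(right), move(3)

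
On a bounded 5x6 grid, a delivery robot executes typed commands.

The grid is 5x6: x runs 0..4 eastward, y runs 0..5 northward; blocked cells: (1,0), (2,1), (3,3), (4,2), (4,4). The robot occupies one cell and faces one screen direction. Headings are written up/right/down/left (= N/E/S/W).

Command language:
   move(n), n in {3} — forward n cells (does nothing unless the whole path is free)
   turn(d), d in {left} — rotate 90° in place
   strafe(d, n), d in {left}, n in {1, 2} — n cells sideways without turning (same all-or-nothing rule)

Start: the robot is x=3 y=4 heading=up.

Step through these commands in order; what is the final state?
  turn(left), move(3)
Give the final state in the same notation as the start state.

begin: x=3 y=4 heading=up
[1] after turn(left): x=3 y=4 heading=left
[2] after move(3): x=0 y=4 heading=left

x=0 y=4 heading=left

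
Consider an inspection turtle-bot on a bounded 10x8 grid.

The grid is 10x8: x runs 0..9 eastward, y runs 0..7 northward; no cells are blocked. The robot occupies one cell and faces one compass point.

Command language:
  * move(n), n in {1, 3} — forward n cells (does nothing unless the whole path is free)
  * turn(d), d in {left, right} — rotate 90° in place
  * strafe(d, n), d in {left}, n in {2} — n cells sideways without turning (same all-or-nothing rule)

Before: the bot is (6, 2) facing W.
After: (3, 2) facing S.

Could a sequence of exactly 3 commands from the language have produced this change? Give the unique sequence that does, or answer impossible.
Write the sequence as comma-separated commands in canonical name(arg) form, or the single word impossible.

move(3), turn(left), move(3)

key: the second move(3) would leave the grid, so it does nothing
from: (6, 2) facing W
t=1 move(3) ⇒ (3, 2) facing W
t=2 turn(left) ⇒ (3, 2) facing S
t=3 move(3) ⇒ (3, 2) facing S
no rival 3-sequence matches.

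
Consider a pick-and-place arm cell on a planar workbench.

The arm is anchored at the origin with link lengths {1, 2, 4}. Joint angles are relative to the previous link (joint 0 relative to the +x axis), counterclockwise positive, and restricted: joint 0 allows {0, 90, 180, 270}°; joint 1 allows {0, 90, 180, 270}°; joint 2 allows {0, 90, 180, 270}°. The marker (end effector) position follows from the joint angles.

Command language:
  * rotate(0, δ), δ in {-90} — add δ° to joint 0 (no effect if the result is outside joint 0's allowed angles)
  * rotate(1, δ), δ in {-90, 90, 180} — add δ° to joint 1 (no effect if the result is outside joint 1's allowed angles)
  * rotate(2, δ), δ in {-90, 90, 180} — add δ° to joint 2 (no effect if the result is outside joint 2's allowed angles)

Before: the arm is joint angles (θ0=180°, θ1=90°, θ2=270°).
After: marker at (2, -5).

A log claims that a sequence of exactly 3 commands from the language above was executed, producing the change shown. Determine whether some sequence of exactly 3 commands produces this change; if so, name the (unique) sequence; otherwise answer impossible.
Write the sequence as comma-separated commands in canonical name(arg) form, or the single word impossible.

rotate(0, -90), rotate(0, -90), rotate(0, -90)

t0: joint angles (θ0=180°, θ1=90°, θ2=270°)
t=1 rotate(0, -90) ⇒ joint angles (θ0=90°, θ1=90°, θ2=270°)
t=2 rotate(0, -90) ⇒ joint angles (θ0=0°, θ1=90°, θ2=270°)
t=3 rotate(0, -90) ⇒ joint angles (θ0=270°, θ1=90°, θ2=270°)
no other 3-command option fits: unique.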